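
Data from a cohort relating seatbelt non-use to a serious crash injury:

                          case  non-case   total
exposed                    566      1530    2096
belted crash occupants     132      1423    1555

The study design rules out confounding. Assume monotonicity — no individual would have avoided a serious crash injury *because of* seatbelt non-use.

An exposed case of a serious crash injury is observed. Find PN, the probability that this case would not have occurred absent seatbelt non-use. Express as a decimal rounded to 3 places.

PN ≈ 0.686

p₁ = P(outcome | exposed) = 566/2096 = 0.27004
p₀ = P(outcome | unexposed) = 132/1555 = 0.084887
Under exogeneity and monotonicity, PN = (p₁ − p₀)/p₁.
PN = (0.27004 − 0.084887) / 0.27004 ≈ 0.6856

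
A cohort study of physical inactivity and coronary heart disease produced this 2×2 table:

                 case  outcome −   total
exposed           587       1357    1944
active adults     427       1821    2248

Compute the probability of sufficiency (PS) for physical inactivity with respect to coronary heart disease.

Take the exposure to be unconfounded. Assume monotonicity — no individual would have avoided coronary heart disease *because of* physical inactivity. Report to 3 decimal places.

p₁ = P(outcome | exposed) = 587/1944 = 0.30195
p₀ = P(outcome | unexposed) = 427/2248 = 0.18995
Under exogeneity and monotonicity, PS = (p₁ − p₀) / (1 − p₀).
PS = (0.30195 − 0.18995) / (1 − 0.18995) = 0.11201 / 0.81005 ≈ 0.1383

PS ≈ 0.138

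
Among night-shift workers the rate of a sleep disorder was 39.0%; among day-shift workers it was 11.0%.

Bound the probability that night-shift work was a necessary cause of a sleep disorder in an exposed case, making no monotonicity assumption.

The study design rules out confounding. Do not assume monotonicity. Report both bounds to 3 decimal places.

0.718 ≤ PN ≤ 1.000

p₁ = 0.39, p₀ = 0.11.
Under exogeneity alone the bounds on PN are max{0,(p₁−p₀)/p₁} ≤ PN ≤ min{1,(1−p₀)/p₁}.
  lower = (p₁ − p₀)/p₁ = 0.28 / 0.39 ≈ 0.7179
  upper = min{1, (1 − p₀)/p₁} = 0.89 / 0.39 ≈ 2.2821 → capped at 1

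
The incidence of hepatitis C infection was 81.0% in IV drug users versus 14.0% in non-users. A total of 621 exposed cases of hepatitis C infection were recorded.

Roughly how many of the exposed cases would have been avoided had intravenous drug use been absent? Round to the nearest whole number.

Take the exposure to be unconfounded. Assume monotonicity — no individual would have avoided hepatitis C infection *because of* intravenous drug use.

p₁ = 0.81, p₀ = 0.14.
PN = (p₁ − p₀)/p₁ = (0.81 − 0.14) / 0.81 ≈ 0.82716.
Attributable cases ≈ PN × (exposed cases) = 0.82716 × 621 ≈ 513.67.

about 514 cases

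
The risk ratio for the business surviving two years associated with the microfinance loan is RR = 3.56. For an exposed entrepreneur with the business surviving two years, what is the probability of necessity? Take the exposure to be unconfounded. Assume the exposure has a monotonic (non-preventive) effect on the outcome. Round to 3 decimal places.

Under exogeneity and monotonicity, PN = (RR − 1) / RR = 1 − 1/RR.
PN = (3.56 − 1) / 3.56 = 2.56 / 3.56 ≈ 0.7191

PN ≈ 0.719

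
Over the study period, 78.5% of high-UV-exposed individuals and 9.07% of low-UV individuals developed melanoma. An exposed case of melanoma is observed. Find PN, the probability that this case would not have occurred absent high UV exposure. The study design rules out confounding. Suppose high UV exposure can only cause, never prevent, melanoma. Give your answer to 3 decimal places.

PN ≈ 0.884

p₁ = 0.785, p₀ = 0.0907.
Under exogeneity and monotonicity, PN = (p₁ − p₀) / p₁.
PN = (0.785 − 0.0907) / 0.785 = 0.6943 / 0.785 ≈ 0.8845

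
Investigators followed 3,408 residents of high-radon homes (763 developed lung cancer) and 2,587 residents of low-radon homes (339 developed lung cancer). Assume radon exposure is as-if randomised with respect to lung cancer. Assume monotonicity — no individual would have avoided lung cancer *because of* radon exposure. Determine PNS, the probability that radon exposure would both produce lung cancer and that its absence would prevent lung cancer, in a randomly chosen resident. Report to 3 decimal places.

PNS ≈ 0.093

p₁ = P(outcome | exposed) = 763/3408 = 0.22388
p₀ = P(outcome | unexposed) = 339/2587 = 0.13104
Under exogeneity and monotonicity, PNS = p₁ − p₀.
PNS = 0.22388 − 0.13104 = 0.092845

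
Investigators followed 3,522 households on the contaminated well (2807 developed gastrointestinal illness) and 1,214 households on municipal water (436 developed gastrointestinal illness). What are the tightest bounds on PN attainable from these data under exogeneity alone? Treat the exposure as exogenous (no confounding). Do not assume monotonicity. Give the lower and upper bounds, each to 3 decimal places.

0.549 ≤ PN ≤ 0.804

p₁ = P(outcome | exposed) = 2807/3522 = 0.79699
p₀ = P(outcome | unexposed) = 436/1214 = 0.35914
Under exogeneity alone the bounds on PN are max{0,(p₁−p₀)/p₁} ≤ PN ≤ min{1,(1−p₀)/p₁}.
  lower = (p₁ − p₀)/p₁ = 0.43785 / 0.79699 ≈ 0.5494
  upper = min{1, (1 − p₀)/p₁} = 0.64086 / 0.79699 ≈ 0.8041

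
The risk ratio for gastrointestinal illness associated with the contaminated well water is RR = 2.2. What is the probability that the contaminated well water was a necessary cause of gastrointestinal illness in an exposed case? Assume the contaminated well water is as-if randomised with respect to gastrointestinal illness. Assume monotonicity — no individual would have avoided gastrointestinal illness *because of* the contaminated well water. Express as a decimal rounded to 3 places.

Under exogeneity and monotonicity, PN = (RR − 1) / RR = 1 − 1/RR.
PN = (2.2 − 1) / 2.2 = 1.2 / 2.2 ≈ 0.5455

PN ≈ 0.545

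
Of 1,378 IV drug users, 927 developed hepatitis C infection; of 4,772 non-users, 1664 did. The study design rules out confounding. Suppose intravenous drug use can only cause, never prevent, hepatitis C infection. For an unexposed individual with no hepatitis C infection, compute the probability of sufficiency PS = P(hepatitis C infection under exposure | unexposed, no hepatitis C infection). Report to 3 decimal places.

PS ≈ 0.497

p₁ = P(outcome | exposed) = 927/1378 = 0.67271
p₀ = P(outcome | unexposed) = 1664/4772 = 0.3487
Under exogeneity and monotonicity, PS = (p₁ − p₀) / (1 − p₀).
PS = (0.67271 − 0.3487) / (1 − 0.3487) = 0.32401 / 0.6513 ≈ 0.4975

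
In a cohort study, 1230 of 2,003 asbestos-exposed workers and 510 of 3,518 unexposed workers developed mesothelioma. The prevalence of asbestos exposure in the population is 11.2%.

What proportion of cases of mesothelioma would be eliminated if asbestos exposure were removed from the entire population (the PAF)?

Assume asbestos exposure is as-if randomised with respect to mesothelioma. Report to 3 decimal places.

p₁ = P(outcome | exposed) = 1230/2003 = 0.61408
p₀ = P(outcome | unexposed) = 510/3518 = 0.14497
Overall risk P(Y=1) = π·p₁ + (1−π)·p₀ = 0.112×0.61408 + 0.888×0.14497 = 0.19751.
Under exogeneity, PAF = [P(Y=1) − p₀] / P(Y=1).
PAF = (0.19751 − 0.14497) / 0.19751 ≈ 0.2660

PAF ≈ 0.266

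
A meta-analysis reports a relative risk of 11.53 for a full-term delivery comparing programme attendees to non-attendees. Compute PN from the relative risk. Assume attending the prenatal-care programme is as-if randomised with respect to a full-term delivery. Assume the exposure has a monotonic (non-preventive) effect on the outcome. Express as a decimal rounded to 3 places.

Under exogeneity and monotonicity, PN = (RR − 1) / RR = 1 − 1/RR.
PN = (11.53 − 1) / 11.53 = 10.53 / 11.53 ≈ 0.9133

PN ≈ 0.913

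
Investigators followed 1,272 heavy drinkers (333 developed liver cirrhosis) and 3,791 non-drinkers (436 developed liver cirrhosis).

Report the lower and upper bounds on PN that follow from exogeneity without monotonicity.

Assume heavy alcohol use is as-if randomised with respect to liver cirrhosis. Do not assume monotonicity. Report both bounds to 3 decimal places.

0.561 ≤ PN ≤ 1.000

p₁ = P(outcome | exposed) = 333/1272 = 0.26179
p₀ = P(outcome | unexposed) = 436/3791 = 0.11501
Under exogeneity alone the bounds on PN are max{0,(p₁−p₀)/p₁} ≤ PN ≤ min{1,(1−p₀)/p₁}.
  lower = (p₁ − p₀)/p₁ = 0.14678 / 0.26179 ≈ 0.5607
  upper = min{1, (1 − p₀)/p₁} = 0.88499 / 0.26179 ≈ 3.3805 → capped at 1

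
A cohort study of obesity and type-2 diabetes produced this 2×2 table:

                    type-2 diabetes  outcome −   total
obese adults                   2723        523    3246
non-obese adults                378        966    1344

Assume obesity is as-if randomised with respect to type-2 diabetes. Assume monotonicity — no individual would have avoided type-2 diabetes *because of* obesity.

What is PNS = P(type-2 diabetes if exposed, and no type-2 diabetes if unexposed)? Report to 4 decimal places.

p₁ = P(outcome | exposed) = 2723/3246 = 0.83888
p₀ = P(outcome | unexposed) = 378/1344 = 0.28125
Under exogeneity and monotonicity, PNS = p₁ − p₀.
PNS = 0.83888 − 0.28125 = 0.55763

PNS ≈ 0.5576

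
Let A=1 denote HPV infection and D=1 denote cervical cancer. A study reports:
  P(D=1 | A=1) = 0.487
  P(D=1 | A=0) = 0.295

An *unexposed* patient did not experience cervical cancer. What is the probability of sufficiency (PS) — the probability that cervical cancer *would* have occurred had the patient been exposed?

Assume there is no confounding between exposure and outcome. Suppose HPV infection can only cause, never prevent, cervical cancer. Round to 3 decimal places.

Let p₁ = 0.487, p₀ = 0.295.
Under exogeneity and monotonicity, PS = (p₁ − p₀) / (1 − p₀).
PS = (0.487 − 0.295) / (1 − 0.295) = 0.192 / 0.705 ≈ 0.2723

PS ≈ 0.272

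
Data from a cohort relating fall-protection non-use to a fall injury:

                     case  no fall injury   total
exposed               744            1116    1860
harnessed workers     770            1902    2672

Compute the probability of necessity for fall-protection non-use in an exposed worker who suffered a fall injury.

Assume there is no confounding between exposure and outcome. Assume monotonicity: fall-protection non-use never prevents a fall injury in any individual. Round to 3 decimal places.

PN ≈ 0.280

p₁ = P(outcome | exposed) = 744/1860 = 0.4
p₀ = P(outcome | unexposed) = 770/2672 = 0.28817
Under exogeneity and monotonicity, PN = (p₁ − p₀)/p₁.
PN = (0.4 − 0.28817) / 0.4 ≈ 0.2796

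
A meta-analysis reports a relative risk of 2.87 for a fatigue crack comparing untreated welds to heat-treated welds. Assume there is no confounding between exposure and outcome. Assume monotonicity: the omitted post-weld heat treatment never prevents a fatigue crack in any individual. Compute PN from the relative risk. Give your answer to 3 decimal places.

Under exogeneity and monotonicity, PN = (RR − 1) / RR = 1 − 1/RR.
PN = (2.87 − 1) / 2.87 = 1.87 / 2.87 ≈ 0.6516

PN ≈ 0.652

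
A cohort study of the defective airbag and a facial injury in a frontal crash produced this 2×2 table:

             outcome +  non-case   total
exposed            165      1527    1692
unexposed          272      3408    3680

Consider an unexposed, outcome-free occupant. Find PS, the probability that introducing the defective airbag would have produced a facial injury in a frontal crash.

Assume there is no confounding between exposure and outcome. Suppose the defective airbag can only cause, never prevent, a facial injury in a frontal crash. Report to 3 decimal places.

PS ≈ 0.025

p₁ = P(outcome | exposed) = 165/1692 = 0.097518
p₀ = P(outcome | unexposed) = 272/3680 = 0.073913
Under exogeneity and monotonicity, PS = (p₁ − p₀)/(1 − p₀).
PS = (0.097518 − 0.073913) / 0.92609 ≈ 0.0255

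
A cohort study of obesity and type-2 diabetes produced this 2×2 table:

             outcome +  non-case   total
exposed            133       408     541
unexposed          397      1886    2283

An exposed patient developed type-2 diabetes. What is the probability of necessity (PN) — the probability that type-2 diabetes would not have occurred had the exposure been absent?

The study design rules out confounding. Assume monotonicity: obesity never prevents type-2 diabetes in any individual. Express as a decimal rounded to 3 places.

p₁ = P(outcome | exposed) = 133/541 = 0.24584
p₀ = P(outcome | unexposed) = 397/2283 = 0.17389
Under exogeneity and monotonicity, PN = (p₁ − p₀) / p₁.
PN = (0.24584 − 0.17389) / 0.24584 = 0.071947 / 0.24584 ≈ 0.2927

PN ≈ 0.293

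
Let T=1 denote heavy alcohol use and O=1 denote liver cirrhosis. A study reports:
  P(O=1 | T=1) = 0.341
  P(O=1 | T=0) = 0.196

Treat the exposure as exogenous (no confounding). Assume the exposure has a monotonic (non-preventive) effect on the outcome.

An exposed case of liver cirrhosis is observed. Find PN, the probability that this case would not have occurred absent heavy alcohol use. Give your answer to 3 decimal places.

PN ≈ 0.425

Let p₁ = 0.341, p₀ = 0.196.
Under exogeneity and monotonicity, PN = (p₁ − p₀) / p₁.
PN = (0.341 − 0.196) / 0.341 = 0.145 / 0.341 ≈ 0.4252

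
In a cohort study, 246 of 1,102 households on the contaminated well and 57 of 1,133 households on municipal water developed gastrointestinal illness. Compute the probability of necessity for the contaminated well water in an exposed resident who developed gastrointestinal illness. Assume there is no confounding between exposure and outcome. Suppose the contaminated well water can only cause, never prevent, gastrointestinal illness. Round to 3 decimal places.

PN ≈ 0.775

p₁ = P(outcome | exposed) = 246/1102 = 0.22323
p₀ = P(outcome | unexposed) = 57/1133 = 0.050309
Under exogeneity and monotonicity, PN = (p₁ − p₀) / p₁.
PN = (0.22323 − 0.050309) / 0.22323 = 0.17292 / 0.22323 ≈ 0.7746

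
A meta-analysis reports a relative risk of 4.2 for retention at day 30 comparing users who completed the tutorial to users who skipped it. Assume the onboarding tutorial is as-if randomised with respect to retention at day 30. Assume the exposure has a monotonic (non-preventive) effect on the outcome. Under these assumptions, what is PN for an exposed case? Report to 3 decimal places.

PN ≈ 0.762

Under exogeneity and monotonicity, PN = (RR − 1) / RR = 1 − 1/RR.
PN = (4.2 − 1) / 4.2 = 3.2 / 4.2 ≈ 0.7619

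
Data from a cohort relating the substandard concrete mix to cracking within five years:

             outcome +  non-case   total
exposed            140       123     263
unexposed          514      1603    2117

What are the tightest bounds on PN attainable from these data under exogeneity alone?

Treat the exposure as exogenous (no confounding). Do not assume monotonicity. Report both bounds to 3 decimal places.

p₁ = P(outcome | exposed) = 140/263 = 0.53232
p₀ = P(outcome | unexposed) = 514/2117 = 0.2428
Under exogeneity alone the bounds on PN are max{0,(p₁−p₀)/p₁} ≤ PN ≤ min{1,(1−p₀)/p₁}.
  lower = (p₁ − p₀)/p₁ = 0.28952 / 0.53232 ≈ 0.5439
  upper = min{1, (1 − p₀)/p₁} = 0.7572 / 0.53232 ≈ 1.4225 → capped at 1

0.544 ≤ PN ≤ 1.000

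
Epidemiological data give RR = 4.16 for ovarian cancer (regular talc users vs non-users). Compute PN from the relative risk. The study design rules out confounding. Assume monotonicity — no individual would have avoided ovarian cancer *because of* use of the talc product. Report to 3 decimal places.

PN ≈ 0.760

Under exogeneity and monotonicity, PN = (RR − 1) / RR = 1 − 1/RR.
PN = (4.16 − 1) / 4.16 = 3.16 / 4.16 ≈ 0.7596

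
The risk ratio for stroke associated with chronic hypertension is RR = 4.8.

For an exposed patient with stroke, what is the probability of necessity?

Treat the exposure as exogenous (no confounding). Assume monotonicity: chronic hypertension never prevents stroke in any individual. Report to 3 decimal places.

Under exogeneity and monotonicity, PN = (RR − 1) / RR = 1 − 1/RR.
PN = (4.8 − 1) / 4.8 = 3.8 / 4.8 ≈ 0.7917

PN ≈ 0.792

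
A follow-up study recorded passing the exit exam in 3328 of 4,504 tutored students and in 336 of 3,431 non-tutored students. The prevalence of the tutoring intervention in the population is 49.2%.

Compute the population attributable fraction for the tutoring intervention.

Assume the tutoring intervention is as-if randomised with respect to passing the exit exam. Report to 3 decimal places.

PAF ≈ 0.763

p₁ = P(outcome | exposed) = 3328/4504 = 0.7389
p₀ = P(outcome | unexposed) = 336/3431 = 0.097931
Overall risk P(Y=1) = π·p₁ + (1−π)·p₀ = 0.492×0.7389 + 0.508×0.097931 = 0.41329.
Under exogeneity, PAF = [P(Y=1) − p₀] / P(Y=1).
PAF = (0.41329 − 0.097931) / 0.41329 ≈ 0.7630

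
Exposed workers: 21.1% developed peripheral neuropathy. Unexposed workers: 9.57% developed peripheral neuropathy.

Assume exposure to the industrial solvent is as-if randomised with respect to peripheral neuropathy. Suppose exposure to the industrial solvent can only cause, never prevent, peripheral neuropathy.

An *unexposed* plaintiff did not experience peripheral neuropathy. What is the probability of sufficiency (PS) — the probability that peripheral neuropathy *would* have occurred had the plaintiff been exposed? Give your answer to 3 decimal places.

PS ≈ 0.128

p₁ = 0.211, p₀ = 0.0957.
Under exogeneity and monotonicity, PS = (p₁ − p₀) / (1 − p₀).
PS = (0.211 − 0.0957) / (1 − 0.0957) = 0.1153 / 0.9043 ≈ 0.1275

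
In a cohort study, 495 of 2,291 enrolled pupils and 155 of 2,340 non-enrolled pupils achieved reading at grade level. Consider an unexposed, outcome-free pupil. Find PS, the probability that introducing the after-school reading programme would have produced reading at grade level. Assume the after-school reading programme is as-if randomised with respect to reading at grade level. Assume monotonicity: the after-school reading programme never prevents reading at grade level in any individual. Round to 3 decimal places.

PS ≈ 0.160

p₁ = P(outcome | exposed) = 495/2291 = 0.21606
p₀ = P(outcome | unexposed) = 155/2340 = 0.066239
Under exogeneity and monotonicity, PS = (p₁ − p₀) / (1 − p₀).
PS = (0.21606 − 0.066239) / (1 − 0.066239) = 0.14982 / 0.93376 ≈ 0.1605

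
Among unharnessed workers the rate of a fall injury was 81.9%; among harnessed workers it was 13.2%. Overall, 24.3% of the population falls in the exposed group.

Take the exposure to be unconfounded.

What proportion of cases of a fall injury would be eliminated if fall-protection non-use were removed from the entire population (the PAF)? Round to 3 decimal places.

p₁ = 0.819, p₀ = 0.132.
Overall risk P(Y=1) = π·p₁ + (1−π)·p₀ = 0.243×0.819 + 0.757×0.132 = 0.29894.
Under exogeneity, PAF = [P(Y=1) − p₀] / P(Y=1).
PAF = (0.29894 − 0.132) / 0.29894 ≈ 0.5584

PAF ≈ 0.558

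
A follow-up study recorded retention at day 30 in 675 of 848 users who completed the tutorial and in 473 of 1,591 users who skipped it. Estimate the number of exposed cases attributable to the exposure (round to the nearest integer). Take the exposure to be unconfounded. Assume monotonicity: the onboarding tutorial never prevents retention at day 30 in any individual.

p₁ = P(outcome | exposed) = 675/848 = 0.79599
p₀ = P(outcome | unexposed) = 473/1591 = 0.2973
PN = (p₁ − p₀)/p₁ = (0.79599 − 0.2973) / 0.79599 ≈ 0.62651.
Attributable cases ≈ PN × (exposed cases) = 0.62651 × 675 ≈ 422.89.

about 423 cases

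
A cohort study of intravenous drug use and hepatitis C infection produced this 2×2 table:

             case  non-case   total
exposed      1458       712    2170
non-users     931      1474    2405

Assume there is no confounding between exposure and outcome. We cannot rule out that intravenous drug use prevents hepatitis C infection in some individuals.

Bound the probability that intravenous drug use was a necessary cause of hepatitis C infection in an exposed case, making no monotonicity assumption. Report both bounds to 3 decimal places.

0.424 ≤ PN ≤ 0.912

p₁ = P(outcome | exposed) = 1458/2170 = 0.67189
p₀ = P(outcome | unexposed) = 931/2405 = 0.38711
Under exogeneity alone the bounds on PN are max{0,(p₁−p₀)/p₁} ≤ PN ≤ min{1,(1−p₀)/p₁}.
  lower = (p₁ − p₀)/p₁ = 0.28478 / 0.67189 ≈ 0.4238
  upper = min{1, (1 − p₀)/p₁} = 0.61289 / 0.67189 ≈ 0.9122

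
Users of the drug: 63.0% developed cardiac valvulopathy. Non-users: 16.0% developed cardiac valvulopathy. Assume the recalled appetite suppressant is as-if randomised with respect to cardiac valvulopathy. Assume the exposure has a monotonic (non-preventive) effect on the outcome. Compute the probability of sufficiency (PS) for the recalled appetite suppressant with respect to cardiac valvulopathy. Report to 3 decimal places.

p₁ = 0.63, p₀ = 0.16.
Under exogeneity and monotonicity, PS = (p₁ − p₀) / (1 − p₀).
PS = (0.63 − 0.16) / (1 − 0.16) = 0.47 / 0.84 ≈ 0.5595

PS ≈ 0.560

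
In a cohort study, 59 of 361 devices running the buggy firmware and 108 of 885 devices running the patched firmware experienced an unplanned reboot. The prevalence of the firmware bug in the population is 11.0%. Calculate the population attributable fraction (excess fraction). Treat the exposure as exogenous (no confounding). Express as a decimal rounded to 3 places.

PAF ≈ 0.036

p₁ = P(outcome | exposed) = 59/361 = 0.16343
p₀ = P(outcome | unexposed) = 108/885 = 0.12203
Overall risk P(Y=1) = π·p₁ + (1−π)·p₀ = 0.11×0.16343 + 0.89×0.12203 = 0.12659.
Under exogeneity, PAF = [P(Y=1) − p₀] / P(Y=1).
PAF = (0.12659 − 0.12203) / 0.12659 ≈ 0.0360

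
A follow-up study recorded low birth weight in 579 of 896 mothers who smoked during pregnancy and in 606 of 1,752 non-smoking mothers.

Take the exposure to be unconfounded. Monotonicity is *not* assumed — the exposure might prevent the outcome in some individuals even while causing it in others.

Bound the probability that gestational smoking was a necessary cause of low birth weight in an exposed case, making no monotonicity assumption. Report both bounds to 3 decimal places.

p₁ = P(outcome | exposed) = 579/896 = 0.64621
p₀ = P(outcome | unexposed) = 606/1752 = 0.34589
Under exogeneity alone the bounds on PN are max{0,(p₁−p₀)/p₁} ≤ PN ≤ min{1,(1−p₀)/p₁}.
  lower = (p₁ − p₀)/p₁ = 0.30031 / 0.64621 ≈ 0.4647
  upper = min{1, (1 − p₀)/p₁} = 0.65411 / 0.64621 ≈ 1.0122 → capped at 1

0.465 ≤ PN ≤ 1.000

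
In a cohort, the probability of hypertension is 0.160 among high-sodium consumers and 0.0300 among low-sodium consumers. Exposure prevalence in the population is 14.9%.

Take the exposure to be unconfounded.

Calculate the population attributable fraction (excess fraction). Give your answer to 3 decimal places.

PAF ≈ 0.392

Let p₁ = 0.16, p₀ = 0.03.
Overall risk P(Y=1) = π·p₁ + (1−π)·p₀ = 0.149×0.16 + 0.851×0.03 = 0.04937.
Under exogeneity, PAF = [P(Y=1) − p₀] / P(Y=1).
PAF = (0.04937 − 0.03) / 0.04937 ≈ 0.3923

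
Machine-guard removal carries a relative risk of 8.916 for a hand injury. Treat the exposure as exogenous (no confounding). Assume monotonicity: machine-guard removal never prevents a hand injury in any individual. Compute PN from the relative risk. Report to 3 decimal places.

PN ≈ 0.888

Under exogeneity and monotonicity, PN = (RR − 1) / RR = 1 − 1/RR.
PN = (8.916 − 1) / 8.916 = 7.916 / 8.916 ≈ 0.8878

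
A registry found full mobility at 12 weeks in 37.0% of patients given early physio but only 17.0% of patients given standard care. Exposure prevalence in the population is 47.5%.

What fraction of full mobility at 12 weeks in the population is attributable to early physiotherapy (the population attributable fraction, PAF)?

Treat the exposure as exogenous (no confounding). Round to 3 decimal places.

p₁ = 0.37, p₀ = 0.17.
Overall risk P(Y=1) = π·p₁ + (1−π)·p₀ = 0.475×0.37 + 0.525×0.17 = 0.265.
Under exogeneity, PAF = [P(Y=1) − p₀] / P(Y=1).
PAF = (0.265 − 0.17) / 0.265 ≈ 0.3585

PAF ≈ 0.358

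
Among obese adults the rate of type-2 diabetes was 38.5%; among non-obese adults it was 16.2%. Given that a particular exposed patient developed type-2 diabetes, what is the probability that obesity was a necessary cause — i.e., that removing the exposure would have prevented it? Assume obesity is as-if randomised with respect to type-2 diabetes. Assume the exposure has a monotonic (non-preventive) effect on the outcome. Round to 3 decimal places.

p₁ = 0.385, p₀ = 0.162.
Under exogeneity and monotonicity, PN = (p₁ − p₀) / p₁.
PN = (0.385 − 0.162) / 0.385 = 0.223 / 0.385 ≈ 0.5792

PN ≈ 0.579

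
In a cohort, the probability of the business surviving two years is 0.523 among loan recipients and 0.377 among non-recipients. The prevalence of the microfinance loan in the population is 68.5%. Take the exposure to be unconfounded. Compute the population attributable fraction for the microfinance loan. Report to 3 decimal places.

Let p₁ = 0.523, p₀ = 0.377.
Overall risk P(Y=1) = π·p₁ + (1−π)·p₀ = 0.685×0.523 + 0.315×0.377 = 0.47701.
Under exogeneity, PAF = [P(Y=1) − p₀] / P(Y=1).
PAF = (0.47701 − 0.377) / 0.47701 ≈ 0.2097

PAF ≈ 0.210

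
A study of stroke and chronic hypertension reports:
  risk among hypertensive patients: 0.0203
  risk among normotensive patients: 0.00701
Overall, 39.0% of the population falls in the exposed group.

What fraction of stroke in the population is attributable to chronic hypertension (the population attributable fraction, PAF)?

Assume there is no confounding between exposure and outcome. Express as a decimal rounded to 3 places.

PAF ≈ 0.425

Let p₁ = 0.0203, p₀ = 0.00701.
Overall risk P(Y=1) = π·p₁ + (1−π)·p₀ = 0.39×0.0203 + 0.61×0.00701 = 0.012193.
Under exogeneity, PAF = [P(Y=1) − p₀] / P(Y=1).
PAF = (0.012193 − 0.00701) / 0.012193 ≈ 0.4251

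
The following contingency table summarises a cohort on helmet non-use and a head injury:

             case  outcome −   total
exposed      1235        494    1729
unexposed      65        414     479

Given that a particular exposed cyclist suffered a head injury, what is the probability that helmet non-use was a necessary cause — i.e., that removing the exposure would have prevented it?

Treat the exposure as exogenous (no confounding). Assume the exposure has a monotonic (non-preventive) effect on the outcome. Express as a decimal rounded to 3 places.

PN ≈ 0.810

p₁ = P(outcome | exposed) = 1235/1729 = 0.71429
p₀ = P(outcome | unexposed) = 65/479 = 0.1357
Under exogeneity and monotonicity, PN = (p₁ − p₀)/p₁.
PN = (0.71429 − 0.1357) / 0.71429 ≈ 0.8100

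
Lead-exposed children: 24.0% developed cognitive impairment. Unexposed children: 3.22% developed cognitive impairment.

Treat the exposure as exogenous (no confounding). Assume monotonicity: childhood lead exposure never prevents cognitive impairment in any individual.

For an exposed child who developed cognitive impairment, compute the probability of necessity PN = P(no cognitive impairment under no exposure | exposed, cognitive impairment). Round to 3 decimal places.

PN ≈ 0.866

p₁ = 0.24, p₀ = 0.0322.
Under exogeneity and monotonicity, PN = (p₁ − p₀) / p₁.
PN = (0.24 − 0.0322) / 0.24 = 0.2078 / 0.24 ≈ 0.8658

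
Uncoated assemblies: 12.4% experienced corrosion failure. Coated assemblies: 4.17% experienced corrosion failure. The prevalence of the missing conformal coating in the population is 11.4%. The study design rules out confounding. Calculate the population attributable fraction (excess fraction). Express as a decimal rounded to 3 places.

PAF ≈ 0.184

p₁ = 0.124, p₀ = 0.0417.
Overall risk P(Y=1) = π·p₁ + (1−π)·p₀ = 0.114×0.124 + 0.886×0.0417 = 0.051082.
Under exogeneity, PAF = [P(Y=1) − p₀] / P(Y=1).
PAF = (0.051082 − 0.0417) / 0.051082 ≈ 0.1837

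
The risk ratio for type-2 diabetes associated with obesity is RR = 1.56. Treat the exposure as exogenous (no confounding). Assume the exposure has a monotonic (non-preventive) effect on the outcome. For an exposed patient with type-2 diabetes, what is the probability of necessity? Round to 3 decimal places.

Under exogeneity and monotonicity, PN = (RR − 1) / RR = 1 − 1/RR.
PN = (1.56 − 1) / 1.56 = 0.56 / 1.56 ≈ 0.3590

PN ≈ 0.359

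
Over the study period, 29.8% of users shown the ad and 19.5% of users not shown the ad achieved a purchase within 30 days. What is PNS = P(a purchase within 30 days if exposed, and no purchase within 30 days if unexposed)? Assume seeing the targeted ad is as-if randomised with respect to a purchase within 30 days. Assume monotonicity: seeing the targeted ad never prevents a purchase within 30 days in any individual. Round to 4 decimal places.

PNS ≈ 0.1030

p₁ = 0.298, p₀ = 0.195.
Under exogeneity and monotonicity, PNS = p₁ − p₀.
PNS = 0.298 − 0.195 = 0.103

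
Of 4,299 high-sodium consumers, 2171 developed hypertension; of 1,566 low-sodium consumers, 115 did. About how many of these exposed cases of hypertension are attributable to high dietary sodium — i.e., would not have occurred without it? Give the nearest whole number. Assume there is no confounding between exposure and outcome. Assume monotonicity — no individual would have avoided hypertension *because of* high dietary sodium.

p₁ = P(outcome | exposed) = 2171/4299 = 0.505
p₀ = P(outcome | unexposed) = 115/1566 = 0.073436
PN = (p₁ − p₀)/p₁ = (0.505 − 0.073436) / 0.505 ≈ 0.85458.
Attributable cases ≈ PN × (exposed cases) = 0.85458 × 2171 ≈ 1855.30.

about 1855 cases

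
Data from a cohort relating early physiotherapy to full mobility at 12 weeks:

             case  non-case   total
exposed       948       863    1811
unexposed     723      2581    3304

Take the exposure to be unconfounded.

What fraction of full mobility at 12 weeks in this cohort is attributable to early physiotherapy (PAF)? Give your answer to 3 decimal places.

p₁ = P(outcome | exposed) = 948/1811 = 0.52347
p₀ = P(outcome | unexposed) = 723/3304 = 0.21883
Exposure prevalence π = 1811/5115 = 0.35406; overall risk P(Y=1) = 0.32669.
Under exogeneity, PAF = [P(Y=1) − p₀]/P(Y=1).
PAF = (0.32669 − 0.21883) / 0.32669 ≈ 0.3302

PAF ≈ 0.330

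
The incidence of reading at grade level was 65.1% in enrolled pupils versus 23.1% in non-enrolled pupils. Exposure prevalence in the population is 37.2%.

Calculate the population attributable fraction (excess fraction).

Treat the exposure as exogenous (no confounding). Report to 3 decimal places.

PAF ≈ 0.403

p₁ = 0.651, p₀ = 0.231.
Overall risk P(Y=1) = π·p₁ + (1−π)·p₀ = 0.372×0.651 + 0.628×0.231 = 0.38724.
Under exogeneity, PAF = [P(Y=1) − p₀] / P(Y=1).
PAF = (0.38724 − 0.231) / 0.38724 ≈ 0.4035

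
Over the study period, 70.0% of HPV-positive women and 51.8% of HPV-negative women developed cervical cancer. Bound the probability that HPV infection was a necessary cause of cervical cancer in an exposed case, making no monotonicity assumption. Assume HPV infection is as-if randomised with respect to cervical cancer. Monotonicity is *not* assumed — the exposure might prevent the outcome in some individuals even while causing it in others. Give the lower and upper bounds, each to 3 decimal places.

p₁ = 0.7, p₀ = 0.518.
Under exogeneity alone the bounds on PN are max{0,(p₁−p₀)/p₁} ≤ PN ≤ min{1,(1−p₀)/p₁}.
  lower = (p₁ − p₀)/p₁ = 0.182 / 0.7 ≈ 0.2600
  upper = min{1, (1 − p₀)/p₁} = 0.482 / 0.7 ≈ 0.6886

0.260 ≤ PN ≤ 0.689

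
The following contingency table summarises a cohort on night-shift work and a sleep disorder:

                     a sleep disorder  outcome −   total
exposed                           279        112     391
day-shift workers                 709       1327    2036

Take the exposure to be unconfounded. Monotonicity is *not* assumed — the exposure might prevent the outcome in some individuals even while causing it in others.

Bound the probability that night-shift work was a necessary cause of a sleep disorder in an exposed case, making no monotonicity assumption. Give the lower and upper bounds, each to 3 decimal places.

0.512 ≤ PN ≤ 0.913

p₁ = P(outcome | exposed) = 279/391 = 0.71355
p₀ = P(outcome | unexposed) = 709/2036 = 0.34823
Under exogeneity alone the bounds on PN are max{0,(p₁−p₀)/p₁} ≤ PN ≤ min{1,(1−p₀)/p₁}.
  lower = (p₁ − p₀)/p₁ = 0.36532 / 0.71355 ≈ 0.5120
  upper = min{1, (1 − p₀)/p₁} = 0.65177 / 0.71355 ≈ 0.9134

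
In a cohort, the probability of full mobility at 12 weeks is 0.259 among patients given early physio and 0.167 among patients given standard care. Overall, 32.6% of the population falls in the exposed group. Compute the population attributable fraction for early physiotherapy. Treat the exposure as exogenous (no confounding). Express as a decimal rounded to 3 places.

Let p₁ = 0.259, p₀ = 0.167.
Overall risk P(Y=1) = π·p₁ + (1−π)·p₀ = 0.326×0.259 + 0.674×0.167 = 0.19699.
Under exogeneity, PAF = [P(Y=1) − p₀] / P(Y=1).
PAF = (0.19699 − 0.167) / 0.19699 ≈ 0.1522

PAF ≈ 0.152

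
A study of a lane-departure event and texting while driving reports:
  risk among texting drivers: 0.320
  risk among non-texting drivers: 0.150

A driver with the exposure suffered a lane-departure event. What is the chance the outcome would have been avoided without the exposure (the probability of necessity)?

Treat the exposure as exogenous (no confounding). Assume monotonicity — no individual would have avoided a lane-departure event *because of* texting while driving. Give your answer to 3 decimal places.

PN ≈ 0.531

Let p₁ = 0.32, p₀ = 0.15.
Under exogeneity and monotonicity, PN = (p₁ − p₀) / p₁.
PN = (0.32 − 0.15) / 0.32 = 0.17 / 0.32 ≈ 0.5312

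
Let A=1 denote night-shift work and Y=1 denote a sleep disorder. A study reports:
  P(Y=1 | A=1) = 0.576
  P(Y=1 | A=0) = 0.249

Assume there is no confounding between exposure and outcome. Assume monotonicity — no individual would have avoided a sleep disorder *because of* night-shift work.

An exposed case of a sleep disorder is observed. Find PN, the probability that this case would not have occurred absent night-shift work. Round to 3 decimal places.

PN ≈ 0.568

Let p₁ = 0.576, p₀ = 0.249.
Under exogeneity and monotonicity, PN = (p₁ − p₀) / p₁.
PN = (0.576 − 0.249) / 0.576 = 0.327 / 0.576 ≈ 0.5677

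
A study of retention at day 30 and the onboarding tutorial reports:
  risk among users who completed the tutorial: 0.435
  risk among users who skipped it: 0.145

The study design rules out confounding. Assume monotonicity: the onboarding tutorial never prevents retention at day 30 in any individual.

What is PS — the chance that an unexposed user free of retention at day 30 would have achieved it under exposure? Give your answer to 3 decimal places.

Let p₁ = 0.435, p₀ = 0.145.
Under exogeneity and monotonicity, PS = (p₁ − p₀) / (1 − p₀).
PS = (0.435 − 0.145) / (1 − 0.145) = 0.29 / 0.855 ≈ 0.3392

PS ≈ 0.339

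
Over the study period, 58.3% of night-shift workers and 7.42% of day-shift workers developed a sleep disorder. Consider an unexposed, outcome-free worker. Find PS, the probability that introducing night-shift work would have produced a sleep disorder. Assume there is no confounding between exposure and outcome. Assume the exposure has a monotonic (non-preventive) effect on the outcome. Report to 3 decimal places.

p₁ = 0.583, p₀ = 0.0742.
Under exogeneity and monotonicity, PS = (p₁ − p₀) / (1 − p₀).
PS = (0.583 − 0.0742) / (1 − 0.0742) = 0.5088 / 0.9258 ≈ 0.5496

PS ≈ 0.550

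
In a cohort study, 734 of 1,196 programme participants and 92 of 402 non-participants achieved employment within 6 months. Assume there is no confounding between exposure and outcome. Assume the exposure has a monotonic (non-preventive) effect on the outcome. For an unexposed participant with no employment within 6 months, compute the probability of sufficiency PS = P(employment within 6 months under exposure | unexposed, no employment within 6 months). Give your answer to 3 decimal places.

p₁ = P(outcome | exposed) = 734/1196 = 0.61371
p₀ = P(outcome | unexposed) = 92/402 = 0.22886
Under exogeneity and monotonicity, PS = (p₁ − p₀) / (1 − p₀).
PS = (0.61371 − 0.22886) / (1 − 0.22886) = 0.38486 / 0.77114 ≈ 0.4991

PS ≈ 0.499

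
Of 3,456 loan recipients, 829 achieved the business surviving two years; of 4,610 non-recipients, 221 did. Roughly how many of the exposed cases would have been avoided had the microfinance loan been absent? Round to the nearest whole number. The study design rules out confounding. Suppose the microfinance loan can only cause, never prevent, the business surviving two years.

about 663 cases

p₁ = P(outcome | exposed) = 829/3456 = 0.23987
p₀ = P(outcome | unexposed) = 221/4610 = 0.047939
PN = (p₁ − p₀)/p₁ = (0.23987 − 0.047939) / 0.23987 ≈ 0.80015.
Attributable cases ≈ PN × (exposed cases) = 0.80015 × 829 ≈ 663.32.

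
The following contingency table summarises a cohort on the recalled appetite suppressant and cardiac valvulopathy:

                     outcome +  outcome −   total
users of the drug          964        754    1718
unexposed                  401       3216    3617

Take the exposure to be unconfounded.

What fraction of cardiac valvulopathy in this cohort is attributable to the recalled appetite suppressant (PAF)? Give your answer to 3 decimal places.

PAF ≈ 0.567

p₁ = P(outcome | exposed) = 964/1718 = 0.56112
p₀ = P(outcome | unexposed) = 401/3617 = 0.11087
Exposure prevalence π = 1718/5335 = 0.32202; overall risk P(Y=1) = 0.25586.
Under exogeneity, PAF = [P(Y=1) − p₀]/P(Y=1).
PAF = (0.25586 − 0.11087) / 0.25586 ≈ 0.5667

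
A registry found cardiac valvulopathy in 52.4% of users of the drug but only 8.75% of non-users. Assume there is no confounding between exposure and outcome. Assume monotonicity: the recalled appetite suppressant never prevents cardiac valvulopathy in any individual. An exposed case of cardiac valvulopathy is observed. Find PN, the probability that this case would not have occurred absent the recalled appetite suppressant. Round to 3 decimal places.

PN ≈ 0.833

p₁ = 0.524, p₀ = 0.0875.
Under exogeneity and monotonicity, PN = (p₁ − p₀) / p₁.
PN = (0.524 − 0.0875) / 0.524 = 0.4365 / 0.524 ≈ 0.8330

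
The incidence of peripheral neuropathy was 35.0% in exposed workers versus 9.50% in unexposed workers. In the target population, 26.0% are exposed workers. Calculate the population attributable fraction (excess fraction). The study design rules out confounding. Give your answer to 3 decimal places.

PAF ≈ 0.411

p₁ = 0.35, p₀ = 0.095.
Overall risk P(Y=1) = π·p₁ + (1−π)·p₀ = 0.26×0.35 + 0.74×0.095 = 0.1613.
Under exogeneity, PAF = [P(Y=1) − p₀] / P(Y=1).
PAF = (0.1613 − 0.095) / 0.1613 ≈ 0.4110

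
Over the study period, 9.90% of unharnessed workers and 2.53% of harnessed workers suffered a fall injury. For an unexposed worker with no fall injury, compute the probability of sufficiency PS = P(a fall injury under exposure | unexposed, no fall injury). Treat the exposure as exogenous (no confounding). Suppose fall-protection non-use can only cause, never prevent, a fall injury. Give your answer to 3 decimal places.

p₁ = 0.099, p₀ = 0.0253.
Under exogeneity and monotonicity, PS = (p₁ − p₀) / (1 − p₀).
PS = (0.099 − 0.0253) / (1 − 0.0253) = 0.0737 / 0.9747 ≈ 0.0756

PS ≈ 0.076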